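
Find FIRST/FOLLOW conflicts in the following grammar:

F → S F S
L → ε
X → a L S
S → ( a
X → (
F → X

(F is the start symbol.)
A FIRST/FOLLOW conflict occurs when a non-terminal N has a nullable alternative N → β (β ⇒* ε) and another alternative N → α with FIRST(α) ∩ FOLLOW(N) ≠ ∅: on such a lookahead the parser cannot decide between expanding α and letting N vanish via β.

Nullable non-terminals: L.
L has a nullable alternative but only one production, so nothing to check.

F, S, X have no nullable alternative, so no FIRST/FOLLOW check is needed there.

No FIRST/FOLLOW conflicts found.

Answer: No FIRST/FOLLOW conflicts.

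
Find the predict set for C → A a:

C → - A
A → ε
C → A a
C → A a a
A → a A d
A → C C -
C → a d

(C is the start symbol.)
PREDICT(C → A a) = (FIRST(RHS) \ {ε}) ∪ (FOLLOW(C) if ε ∈ FIRST(RHS), i.e. RHS ⇒* ε)
FIRST(A) = { '-', 'a', ε }
FIRST(A a) = { '-', 'a' }
ε ∉ FIRST(A a), so FOLLOW(C) is not added.
PREDICT(C → A a) = { '-', 'a' }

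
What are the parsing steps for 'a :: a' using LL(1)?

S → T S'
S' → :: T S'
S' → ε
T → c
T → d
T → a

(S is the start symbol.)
LL(1) parsing maintains a stack (initially the start symbol over $) and the input. At each step: if the stack top is a terminal, match it against the current input token; if it is a non-terminal N, replace it with the RHS of M[N, lookahead] (the unique production whose predict set contains the lookahead).

Stack is shown with the top on the left.

Stack      Input     Action
---------------------------
S $        a :: a $  output S → T S'
T S' $     a :: a $  output T → a
a S' $     a :: a $  match 'a'
S' $       :: a $    output S' → :: T S'
:: T S' $  :: a $    match '::'
T S' $     a $       output T → a
a S' $     a $       match 'a'
S' $       $         output S' → ε
$          $         accept

The string is accepted.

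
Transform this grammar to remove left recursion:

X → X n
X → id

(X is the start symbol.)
X is directly left-recursive. The standard transformation for
  A → A α₁ | ... | A α_m | β₁ | ... | β_n
is
  A  → β₁ A' | ... | β_n A'
  A' → α₁ A' | ... | α_m A' | ε

X → id becomes X → id X'
X → X n becomes X' → n X'
Add X' → ε

Resulting grammar:
X → id X'
X' → n X'
X' → ε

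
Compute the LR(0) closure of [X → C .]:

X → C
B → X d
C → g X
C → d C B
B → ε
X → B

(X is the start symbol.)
{ [X → C .] }

To compute CLOSURE, for each item [A → α.Bβ] where B is a non-terminal, add [B → .γ] for all productions B → γ; repeat for the newly added items until nothing changes.

Start with: [X → C .]
The dot is at the end, so nothing is added.

CLOSURE = { [X → C .] }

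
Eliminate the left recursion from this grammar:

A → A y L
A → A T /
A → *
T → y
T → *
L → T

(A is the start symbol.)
A is directly left-recursive. The standard transformation for
  A → A α₁ | ... | A α_m | β₁ | ... | β_n
is
  A  → β₁ A' | ... | β_n A'
  A' → α₁ A' | ... | α_m A' | ε

A → * becomes A → * A'
A → A y L becomes A' → y L A'
A → A T / becomes A' → T / A'
Add A' → ε

Productions for other non-terminals are unchanged:
  T → y
  T → *
  L → T

Resulting grammar:
A → * A'
A' → y L A'
A' → T / A'
A' → ε
T → y
T → *
L → T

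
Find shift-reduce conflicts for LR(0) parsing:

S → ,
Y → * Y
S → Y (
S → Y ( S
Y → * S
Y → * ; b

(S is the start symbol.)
Yes — I5: [S → Y ( .] vs [S → . ,]; I9: [Y → * Y .] vs [S → Y . (]

A shift-reduce conflict occurs when an LR(0) state has both:
  - a complete (reduce) item [A → α .] (dot at the end), and
  - a shift item [B → β . c γ] (dot before a terminal).

Augment with S' → S and build the canonical LR(0) collection (I0 = CLOSURE({[S' → . S]}), then GOTO on every symbol after a dot until no new states appear). It has 11 states:
  I0: { [S → . ,], [S → . Y ( S], [S → . Y (], [S' → . S], [Y → . * ; b], [Y → . * S], [Y → . * Y] }  — shift
  I1: { [S → . ,], [S → . Y ( S], [S → . Y (], [Y → * . ; b], [Y → * . S], [Y → * . Y], [Y → . * ; b], [Y → . * S], [Y → . * Y] }  — shift
  I2: { [S → , .] }  — reduce
  I3: { [S' → S .] }  — accept
  I4: { [S → Y . ( S], [S → Y . (] }  — shift
  I5: { [S → . ,], [S → . Y ( S], [S → . Y (], [S → Y ( . S], [S → Y ( .], [Y → . * ; b], [Y → . * S], [Y → . * Y] }  — shift, reduce
  I6: { [S → Y ( S .] }  — reduce
  I7: { [Y → * ; . b] }  — shift
  I8: { [Y → * S .] }  — reduce
  I9: { [S → Y . ( S], [S → Y . (], [Y → * Y .] }  — shift, reduce
  I10: { [Y → * ; b .] }  — reduce

I5 contains reduce item [S → Y ( .] and shift items [S → . ,], [Y → . * ; b], [Y → . * S], [Y → . * Y] — shift-reduce conflict.
I9 contains reduce item [Y → * Y .] and shift items [S → Y . (], [S → Y . ( S] — shift-reduce conflict.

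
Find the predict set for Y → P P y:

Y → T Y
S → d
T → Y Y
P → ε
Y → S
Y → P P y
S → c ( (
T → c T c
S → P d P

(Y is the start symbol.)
{ 'y' }

PREDICT(Y → P P y) = (FIRST(RHS) \ {ε}) ∪ (FOLLOW(Y) if ε ∈ FIRST(RHS), i.e. RHS ⇒* ε)
FIRST(P) = { ε }
FIRST(P P y) = { 'y' }
ε ∉ FIRST(P P y), so FOLLOW(Y) is not added.
PREDICT(Y → P P y) = { 'y' }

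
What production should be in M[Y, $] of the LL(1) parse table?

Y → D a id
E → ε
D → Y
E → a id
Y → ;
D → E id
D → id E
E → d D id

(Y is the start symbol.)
To find M[Y, $], we find productions for Y where $ is in the predict set (PREDICT(N → α) = (FIRST(α) \ {ε}) ∪ (FOLLOW(N) if α ⇒* ε)).

Relevant sets:
  FIRST(D) = { ';', 'a', 'd', 'id' }

Y → D a id: PREDICT = { ';', 'a', 'd', 'id' }
Y → ;: PREDICT = { ';' }

M[Y, $] is empty (no production applies)

Answer: Empty (error entry)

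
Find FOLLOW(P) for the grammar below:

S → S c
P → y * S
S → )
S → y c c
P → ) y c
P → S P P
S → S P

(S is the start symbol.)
To compute FOLLOW(P), find every occurrence of P on a right-hand side N → α P β: add FIRST(β) \ {ε}, and if β is empty or nullable also add FOLLOW(N). Iterate to a fixed point.

In P → S P P: P is followed by P, add FIRST(P) \ {ε} = { ')', 'y' }
In P → S P P: P is at the end; this adds FOLLOW(P) to itself — nothing new
In S → S P: P is at the end, add FOLLOW(S)

The FOLLOW sets referred to above (computed the same way, to a fixed point):
  FOLLOW(S) = { $, ')', 'c', 'y' }

Taking the union: FOLLOW(P) = { $, ')', 'c', 'y' }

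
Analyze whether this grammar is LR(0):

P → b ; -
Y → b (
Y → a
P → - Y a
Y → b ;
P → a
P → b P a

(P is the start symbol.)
Yes, the grammar is LR(0)

A grammar is LR(0) if no state in the canonical LR(0) collection has:
  - both a shift item (dot before a terminal) and a complete item (shift-reduce conflict), or
  - two or more complete items (reduce-reduce conflict; the accept item [P' → P .] counts as a complete item here).

Augment with P' → P and build the canonical LR(0) collection (I0 = CLOSURE({[P' → . P]}), then GOTO on every symbol after a dot until no new states appear). It has 15 states:
  I0: { [P → . - Y a], [P → . a], [P → . b ; -], [P → . b P a], [P' → . P] }  — shift
  I1: { [P → - . Y a], [Y → . a], [Y → . b (], [Y → . b ;] }  — shift
  I2: { [P' → P .] }  — accept
  I3: { [P → a .] }  — reduce
  I4: { [P → . - Y a], [P → . a], [P → . b ; -], [P → . b P a], [P → b . ; -], [P → b . P a] }  — shift
  I5: { [P → b ; . -] }  — shift
  I6: { [P → b P . a] }  — shift
  I7: { [P → b P a .] }  — reduce
  I8: { [P → b ; - .] }  — reduce
  I9: { [P → - Y . a] }  — shift
  I10: { [Y → a .] }  — reduce
  I11: { [Y → b . (], [Y → b . ;] }  — shift
  I12: { [Y → b ( .] }  — reduce
  I13: { [Y → b ; .] }  — reduce
  I14: { [P → - Y a .] }  — reduce

Every state is either a pure shift/goto state or contains exactly one complete item and nothing to shift — no conflicts. The grammar is LR(0).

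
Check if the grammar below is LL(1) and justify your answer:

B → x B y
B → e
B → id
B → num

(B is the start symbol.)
Yes, the grammar is LL(1).

A grammar is LL(1) if for each non-terminal N with multiple productions, the predict sets of those productions are pairwise disjoint, where PREDICT(N → α) = (FIRST(α) \ {ε}) ∪ (FOLLOW(N) if α ⇒* ε).

For B:
  PREDICT(B → x B y) = { 'x' }
  PREDICT(B → e) = { 'e' }
  PREDICT(B → id) = { 'id' }
  PREDICT(B → num) = { 'num' }

All predict sets are disjoint. The grammar IS LL(1).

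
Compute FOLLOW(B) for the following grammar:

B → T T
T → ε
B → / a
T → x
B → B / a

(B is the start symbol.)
To compute FOLLOW(B), find every occurrence of B on a right-hand side N → α B β: add FIRST(β) \ {ε}, and if β is empty or nullable also add FOLLOW(N). Iterate to a fixed point.

B is the start symbol, so $ ∈ FOLLOW(B).
In B → B / a: B is followed by '/' a, add FIRST('/' a) \ {ε} = { '/' }

Taking the union: FOLLOW(B) = { $, '/' }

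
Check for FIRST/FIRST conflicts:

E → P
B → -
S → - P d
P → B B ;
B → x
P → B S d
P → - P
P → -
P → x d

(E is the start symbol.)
A FIRST/FIRST conflict occurs when two productions N → α and N → β for the same non-terminal have FIRST(α) ∩ FIRST(β) ≠ ∅ (with ε ∈ FIRST of a nullable right-hand side, so two nullable alternatives also conflict).

FIRST sets of the non-terminals at (or reachable through a nullable prefix from) the front of some alternative:
  FIRST(B) = { '-', 'x' }

Productions for B:
  B → -: FIRST = { '-' }
  B → x: FIRST = { 'x' }
Productions for P:
  P → B B ;: FIRST = { '-', 'x' }
  P → B S d: FIRST = { '-', 'x' }
  P → - P: FIRST = { '-' }
  P → -: FIRST = { '-' }
  P → x d: FIRST = { 'x' }
E, S have only one production, so no FIRST/FIRST conflict is possible there.

Conflict for P: P → B B ; and P → B S d
  Overlap: { '-', 'x' }
Conflict for P: P → B B ; and P → - P
  Overlap: { '-' }
Conflict for P: P → B B ; and P → -
  Overlap: { '-' }
Conflict for P: P → B B ; and P → x d
  Overlap: { 'x' }
Conflict for P: P → B S d and P → - P
  Overlap: { '-' }
Conflict for P: P → B S d and P → -
  Overlap: { '-' }
Conflict for P: P → B S d and P → x d
  Overlap: { 'x' }
Conflict for P: P → - P and P → -
  Overlap: { '-' }

Answer: Yes. P → B B ';' / P → B S d on { '-', 'x' }; P → B B ';' / P → '-' P on { '-' }; P → B B ';' / P → '-' on { '-' }; P → B B ';' / P → x d on { 'x' }; P → B S d / P → '-' P on { '-' }; P → B S d / P → '-' on { '-' }; P → B S d / P → x d on { 'x' }; P → '-' P / P → '-' on { '-' }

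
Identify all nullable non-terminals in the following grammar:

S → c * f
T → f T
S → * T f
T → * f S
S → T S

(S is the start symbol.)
None

A non-terminal is nullable if it can derive ε (the empty string): either it has an ε-production, or it has a production whose right-hand side consists entirely of nullable non-terminals.

There are no ε-productions, so no non-terminal can derive ε.
No non-terminals are nullable.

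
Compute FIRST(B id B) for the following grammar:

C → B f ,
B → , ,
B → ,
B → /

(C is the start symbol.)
{ ',', '/' }

FIRST sets of the non-terminals involved (from the grammar, by fixed-point iteration):
  FIRST(B) = { ',', '/' }

To compute FIRST(B id B), process the symbols left to right:
Symbol B is a non-terminal. Add FIRST(B) \ {ε} = { ',', '/' }
B is not nullable (ε ∉ FIRST(B)), so stop here.
FIRST(B id B) = { ',', '/' }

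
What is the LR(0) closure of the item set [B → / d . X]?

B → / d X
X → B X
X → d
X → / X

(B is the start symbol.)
{ [B → . / d X], [B → / d . X], [X → . / X], [X → . B X], [X → . d] }

To compute CLOSURE, for each item [A → α.Bβ] where B is a non-terminal, add [B → .γ] for all productions B → γ; repeat for the newly added items until nothing changes.

Start with: [B → / d . X]
  [B → / d . X] has the dot before X: add [X → . B X], [X → . d], [X → . / X]
  [X → . B X] has the dot before B: add [B → . / d X]
No further items can be added.

CLOSURE = { [B → . / d X], [B → / d . X], [X → . / X], [X → . B X], [X → . d] }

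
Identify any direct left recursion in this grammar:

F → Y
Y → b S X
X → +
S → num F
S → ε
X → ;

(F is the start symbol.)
F → Y: starts with Y
Y → b S X: starts with b
X → +: starts with '+'
S → num F: starts with num
S → ε: starts with ε
X → ;: starts with ';'

No direct left recursion found.

Answer: No direct left recursion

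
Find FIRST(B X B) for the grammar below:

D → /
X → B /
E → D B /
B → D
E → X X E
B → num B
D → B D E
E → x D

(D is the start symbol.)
FIRST sets of the non-terminals involved (from the grammar, by fixed-point iteration):
  FIRST(B) = { '/', 'num' }

To compute FIRST(B X B), process the symbols left to right:
Symbol B is a non-terminal. Add FIRST(B) \ {ε} = { '/', 'num' }
B is not nullable (ε ∉ FIRST(B)), so stop here.
FIRST(B X B) = { '/', 'num' }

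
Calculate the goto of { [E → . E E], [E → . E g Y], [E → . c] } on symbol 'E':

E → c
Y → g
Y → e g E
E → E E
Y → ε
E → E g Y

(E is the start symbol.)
{ [E → . E E], [E → . E g Y], [E → . c], [E → E . E], [E → E . g Y] }

GOTO(I, 'E') = CLOSURE({ [A → αX.β] : [A → α.Xβ] ∈ I, X = 'E' })

Items with dot before 'E', with the dot advanced:
  [E → . E E] → [E → E . E]
  [E → . E g Y] → [E → E . g Y]
Closure of the advanced items:
  [E → E . E] has the dot before E: add [E → . c], [E → . E E], [E → . E g Y]

GOTO = { [E → . E E], [E → . E g Y], [E → . c], [E → E . E], [E → E . g Y] }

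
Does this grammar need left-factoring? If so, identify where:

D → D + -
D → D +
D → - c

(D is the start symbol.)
Left-factoring is needed when two productions for the same non-terminal
share a common prefix on the right-hand side.

Productions for D:
  D → D + -
  D → D +
  D → - c

Found common prefix 'D +' in productions for D

Answer: Yes, D has productions with common prefix 'D +'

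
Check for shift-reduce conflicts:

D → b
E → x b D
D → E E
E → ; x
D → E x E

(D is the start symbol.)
A shift-reduce conflict occurs when an LR(0) state has both:
  - a complete (reduce) item [A → α .] (dot at the end), and
  - a shift item [B → β . c γ] (dot before a terminal).

Augment with D' → D and build the canonical LR(0) collection (I0 = CLOSURE({[D' → . D]}), then GOTO on every symbol after a dot until no new states appear). It has 12 states:
  I0: { [D → . E E], [D → . E x E], [D → . b], [D' → . D], [E → . ; x], [E → . x b D] }  — shift
  I1: { [E → ; . x] }  — shift
  I2: { [D' → D .] }  — accept
  I3: { [D → E . E], [D → E . x E], [E → . ; x], [E → . x b D] }  — shift
  I4: { [D → b .] }  — reduce
  I5: { [E → x . b D] }  — shift
  I6: { [D → . E E], [D → . E x E], [D → . b], [E → . ; x], [E → . x b D], [E → x b . D] }  — shift
  I7: { [E → x b D .] }  — reduce
  I8: { [D → E E .] }  — reduce
  I9: { [D → E x . E], [E → . ; x], [E → . x b D], [E → x . b D] }  — shift
  I10: { [D → E x E .] }  — reduce
  I11: { [E → ; x .] }  — reduce

No state contains both a complete item and a shift item.

Answer: No shift-reduce conflicts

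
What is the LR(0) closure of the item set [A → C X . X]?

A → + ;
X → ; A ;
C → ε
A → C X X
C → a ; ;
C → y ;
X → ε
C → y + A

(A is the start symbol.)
To compute CLOSURE, for each item [A → α.Bβ] where B is a non-terminal, add [B → .γ] for all productions B → γ; repeat for the newly added items until nothing changes.

Start with: [A → C X . X]
  [A → C X . X] has the dot before X: add [X → . ; A ;], [X → .]
No further items can be added.

CLOSURE = { [A → C X . X], [X → . ; A ;], [X → .] }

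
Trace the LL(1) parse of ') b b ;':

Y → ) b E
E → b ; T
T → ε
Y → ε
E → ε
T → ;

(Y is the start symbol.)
LL(1) parsing maintains a stack (initially the start symbol over $) and the input. At each step: if the stack top is a terminal, match it against the current input token; if it is a non-terminal N, replace it with the RHS of M[N, lookahead] (the unique production whose predict set contains the lookahead).

Stack is shown with the top on the left.

Stack    Input      Action
--------------------------
Y $      ) b b ; $  output Y → ) b E
) b E $  ) b b ; $  match ')'
b E $    b b ; $    match 'b'
E $      b ; $      output E → b ; T
b ; T $  b ; $      match 'b'
; T $    ; $        match ';'
T $      $          output T → ε
$        $          accept

The string is accepted.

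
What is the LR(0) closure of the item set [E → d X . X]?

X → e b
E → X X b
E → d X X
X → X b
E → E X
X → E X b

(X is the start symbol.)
Start with: [E → d X . X]
  [E → d X . X] has the dot before X: add [X → . e b], [X → . X b], [X → . E X b]
  [X → . E X b] has the dot before E: add [E → . X X b], [E → . d X X], [E → . E X]
No further items can be added.

CLOSURE = { [E → . E X], [E → . X X b], [E → . d X X], [E → d X . X], [X → . E X b], [X → . X b], [X → . e b] }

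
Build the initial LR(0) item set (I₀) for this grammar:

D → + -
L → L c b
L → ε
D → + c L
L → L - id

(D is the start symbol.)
{ [D → . + -], [D → . + c L], [D' → . D] }

First, augment the grammar with D' → D
I₀ = CLOSURE({ [D' → . D] }):
  [D' → . D] has the dot before D: add [D → . + -], [D → . + c L]
No further items can be added.

I₀ = { [D → . + -], [D → . + c L], [D' → . D] }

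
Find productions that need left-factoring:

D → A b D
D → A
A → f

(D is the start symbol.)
Left-factoring is needed when two productions for the same non-terminal
share a common prefix on the right-hand side.

Productions for D:
  D → A b D
  D → A

Found common prefix 'A' in productions for D

Answer: Yes, D has productions with common prefix 'A'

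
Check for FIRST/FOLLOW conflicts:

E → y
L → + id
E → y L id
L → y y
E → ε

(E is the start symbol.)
No FIRST/FOLLOW conflicts.

A FIRST/FOLLOW conflict occurs when a non-terminal N has a nullable alternative N → β (β ⇒* ε) and another alternative N → α with FIRST(α) ∩ FOLLOW(N) ≠ ∅: on such a lookahead the parser cannot decide between expanding α and letting N vanish via β.

Nullable non-terminals: E.

E: nullable alternative(s) E → ε; FOLLOW(E) = { $ }
  E → y: FIRST \ {ε} = { 'y' } — disjoint from FOLLOW(E)
  E → y L id: FIRST \ {ε} = { 'y' } — disjoint from FOLLOW(E)
  E → ε: FIRST \ {ε} = { } — this is the only nullable alternative, skip

L has no nullable alternative, so no FIRST/FOLLOW check is needed there.

No FIRST/FOLLOW conflicts found.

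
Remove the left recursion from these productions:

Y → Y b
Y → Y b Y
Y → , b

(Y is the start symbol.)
Y is directly left-recursive. The standard transformation for
  A → A α₁ | ... | A α_m | β₁ | ... | β_n
is
  A  → β₁ A' | ... | β_n A'
  A' → α₁ A' | ... | α_m A' | ε

Y → , b becomes Y → , b Y'
Y → Y b becomes Y' → b Y'
Y → Y b Y becomes Y' → b Y Y'
Add Y' → ε

Resulting grammar:
Y → , b Y'
Y' → b Y'
Y' → b Y Y'
Y' → ε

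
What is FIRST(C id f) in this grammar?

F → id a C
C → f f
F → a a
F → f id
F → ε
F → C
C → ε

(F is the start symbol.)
FIRST sets of the non-terminals involved (from the grammar, by fixed-point iteration):
  FIRST(C) = { 'f', ε }

To compute FIRST(C id f), process the symbols left to right:
Symbol C is a non-terminal. Add FIRST(C) \ {ε} = { 'f' }
C is nullable (ε ∈ FIRST(C)), continue to the next symbol.
Symbol id is a terminal. Add 'id' and stop.
FIRST(C id f) = { 'f', 'id' }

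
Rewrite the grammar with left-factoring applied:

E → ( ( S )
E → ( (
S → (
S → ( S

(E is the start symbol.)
Left-factoring transforms A → αβ₁ | αβ₂ into A → αA' and A' → β₁ | β₂
(α is the longest common prefix among the alternatives). Repeat until
no nonterminal has two alternatives with a common prefix.

Round 1: E has alternatives sharing prefix '( ('. Introduce E': E → ( ( E'
  Add: E' → S )
  Add: E' → ε

Round 2: S has alternatives sharing prefix '('. Introduce S': S → ( S'
  Add: S' → ε
  Add: S' → S

No remaining common prefixes — done.

Resulting grammar:
E → ( ( E'
E' → S )
E' → ε
S → ( S'
S' → ε
S' → S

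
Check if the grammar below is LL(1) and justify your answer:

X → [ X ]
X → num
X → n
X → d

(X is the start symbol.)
Yes, the grammar is LL(1).

A grammar is LL(1) if for each non-terminal N with multiple productions, the predict sets of those productions are pairwise disjoint, where PREDICT(N → α) = (FIRST(α) \ {ε}) ∪ (FOLLOW(N) if α ⇒* ε).

For X:
  PREDICT(X → '[' X ']') = { '[' }
  PREDICT(X → num) = { 'num' }
  PREDICT(X → n) = { 'n' }
  PREDICT(X → d) = { 'd' }

All predict sets are disjoint. The grammar IS LL(1).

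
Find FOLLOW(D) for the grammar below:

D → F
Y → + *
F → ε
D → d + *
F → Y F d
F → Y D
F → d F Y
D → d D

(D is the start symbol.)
To compute FOLLOW(D), find every occurrence of D on a right-hand side N → α D β: add FIRST(β) \ {ε}, and if β is empty or nullable also add FOLLOW(N). Iterate to a fixed point.

D is the start symbol, so $ ∈ FOLLOW(D).
In F → Y D: D is at the end, add FOLLOW(F)
In D → d D: D is at the end; this adds FOLLOW(D) to itself — nothing new

The FOLLOW sets referred to above (computed the same way, to a fixed point):
  FOLLOW(F) = { $, '+', 'd' }

Taking the union: FOLLOW(D) = { $, '+', 'd' }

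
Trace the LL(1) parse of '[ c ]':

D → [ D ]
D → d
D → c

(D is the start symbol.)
LL(1) parsing maintains a stack (initially the start symbol over $) and the input. At each step: if the stack top is a terminal, match it against the current input token; if it is a non-terminal N, replace it with the RHS of M[N, lookahead] (the unique production whose predict set contains the lookahead).

Stack is shown with the top on the left.

Stack    Input    Action
------------------------
D $      [ c ] $  output D → [ D ]
[ D ] $  [ c ] $  match '['
D ] $    c ] $    output D → c
c ] $    c ] $    match 'c'
] $      ] $      match ']'
$        $        accept

The string is accepted.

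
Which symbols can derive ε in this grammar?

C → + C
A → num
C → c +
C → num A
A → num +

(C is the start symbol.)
There are no ε-productions, so no non-terminal can derive ε.
No non-terminals are nullable.

Answer: None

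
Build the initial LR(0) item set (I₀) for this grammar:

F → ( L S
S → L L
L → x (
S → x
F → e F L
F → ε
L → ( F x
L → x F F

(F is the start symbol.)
First, augment the grammar with F' → F
I₀ = CLOSURE({ [F' → . F] }):
  [F' → . F] has the dot before F: add [F → . ( L S], [F → . e F L], [F → .]
No further items can be added.

I₀ = { [F → . ( L S], [F → . e F L], [F → .], [F' → . F] }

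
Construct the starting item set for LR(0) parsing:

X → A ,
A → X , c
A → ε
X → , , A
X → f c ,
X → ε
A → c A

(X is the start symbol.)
{ [A → . X , c], [A → . c A], [A → .], [X → . , , A], [X → . A ,], [X → . f c ,], [X → .], [X' → . X] }

First, augment the grammar with X' → X
I₀ = CLOSURE({ [X' → . X] }):
  [X' → . X] has the dot before X: add [X → . A ,], [X → . , , A], [X → . f c ,], [X → .]
  [X → . A ,] has the dot before A: add [A → . X , c], [A → .], [A → . c A]
No further items can be added.

I₀ = { [A → . X , c], [A → . c A], [A → .], [X → . , , A], [X → . A ,], [X → . f c ,], [X → .], [X' → . X] }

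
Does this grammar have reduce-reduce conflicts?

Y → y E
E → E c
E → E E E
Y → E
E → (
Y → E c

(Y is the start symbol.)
Yes — I9: [E → E c .] vs [Y → E c .]

A reduce-reduce conflict occurs when an LR(0) state has two complete items [A → α .] and [B → β .] — both call for a reduction, and with no lookahead the parser cannot choose between them.

Augment with Y' → Y and build the canonical LR(0) collection (I0 = CLOSURE({[Y' → . Y]}), then GOTO on every symbol after a dot until no new states appear). It has 10 states:
  I0: { [E → . (], [E → . E E E], [E → . E c], [Y → . E c], [Y → . E], [Y → . y E], [Y' → . Y] }  — shift
  I1: { [E → ( .] }  — reduce
  I2: { [E → . (], [E → . E E E], [E → . E c], [E → E . E E], [E → E . c], [Y → E . c], [Y → E .] }  — shift, reduce
  I3: { [Y' → Y .] }  — accept
  I4: { [E → . (], [E → . E E E], [E → . E c], [Y → y . E] }  — shift
  I5: { [E → . (], [E → . E E E], [E → . E c], [E → E . E E], [E → E . c], [Y → y E .] }  — shift, reduce
  I6: { [E → . (], [E → . E E E], [E → . E c], [E → E . E E], [E → E . c], [E → E E . E] }  — shift
  I7: { [E → E c .] }  — reduce
  I8: { [E → . (], [E → . E E E], [E → . E c], [E → E . E E], [E → E . c], [E → E E . E], [E → E E E .] }  — shift, reduce
  I9: { [E → E c .], [Y → E c .] }  — 2 reduces

I9 contains complete items [E → E c .], [Y → E c .] — reduce-reduce conflict.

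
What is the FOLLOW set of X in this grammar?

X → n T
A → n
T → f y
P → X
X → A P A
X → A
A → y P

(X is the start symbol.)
X is the start symbol, so $ ∈ FOLLOW(X).
In P → X: X is at the end, add FOLLOW(P)

The FOLLOW sets referred to above (computed the same way, to a fixed point):
  FOLLOW(P) = { $, 'n', 'y' }

Taking the union: FOLLOW(X) = { $, 'n', 'y' }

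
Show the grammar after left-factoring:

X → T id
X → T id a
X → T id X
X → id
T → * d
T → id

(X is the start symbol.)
Left-factoring transforms A → αβ₁ | αβ₂ into A → αA' and A' → β₁ | β₂
(α is the longest common prefix among the alternatives). Repeat until
no nonterminal has two alternatives with a common prefix.

Round 1: X has alternatives sharing prefix 'T id'. Introduce X': X → T id X'
  Add: X' → ε
  Add: X' → a
  Add: X' → X

No remaining common prefixes — done.

Resulting grammar:
X → T id X'
X' → ε
X' → a
X' → X
X → id
T → * d
T → id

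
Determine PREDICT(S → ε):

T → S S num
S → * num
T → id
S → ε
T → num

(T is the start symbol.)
{ '*', 'num' }

PREDICT(S → ε) = (FIRST(RHS) \ {ε}) ∪ (FOLLOW(S) if ε ∈ FIRST(RHS), i.e. RHS ⇒* ε)
The right-hand side is ε (FIRST(ε) = { ε }), so the predict set is FOLLOW(S) = { '*', 'num' }
PREDICT(S → ε) = { '*', 'num' }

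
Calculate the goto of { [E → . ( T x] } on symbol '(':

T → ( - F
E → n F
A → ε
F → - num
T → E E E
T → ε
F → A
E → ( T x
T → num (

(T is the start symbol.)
GOTO(I, '(') = CLOSURE({ [A → αX.β] : [A → α.Xβ] ∈ I, X = '(' })

Items with dot before '(', with the dot advanced:
  [E → . ( T x] → [E → ( . T x]
Closure of the advanced items:
  [E → ( . T x] has the dot before T: add [T → . ( - F], [T → . E E E], [T → .], [T → . num (]
  [T → . E E E] has the dot before E: add [E → . n F], [E → . ( T x]

GOTO = { [E → ( . T x], [E → . ( T x], [E → . n F], [T → . ( - F], [T → . E E E], [T → . num (], [T → .] }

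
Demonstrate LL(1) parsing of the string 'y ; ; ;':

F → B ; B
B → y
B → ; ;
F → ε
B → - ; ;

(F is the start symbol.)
LL(1) parsing maintains a stack (initially the start symbol over $) and the input. At each step: if the stack top is a terminal, match it against the current input token; if it is a non-terminal N, replace it with the RHS of M[N, lookahead] (the unique production whose predict set contains the lookahead).

Stack is shown with the top on the left.

Stack    Input      Action
--------------------------
F $      y ; ; ; $  output F → B ; B
B ; B $  y ; ; ; $  output B → y
y ; B $  y ; ; ; $  match 'y'
; B $    ; ; ; $    match ';'
B $      ; ; $      output B → ; ;
; ; $    ; ; $      match ';'
; $      ; $        match ';'
$        $          accept

The string is accepted.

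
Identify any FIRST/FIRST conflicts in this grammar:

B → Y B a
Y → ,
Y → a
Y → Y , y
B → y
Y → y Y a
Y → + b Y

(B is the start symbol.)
Yes. B → Y B a / B → y on { 'y' }; Y → ',' / Y → Y ',' y on { ',' }; Y → a / Y → Y ',' y on { 'a' }; Y → Y ',' y / Y → y Y a on { 'y' }; Y → Y ',' y / Y → '+' b Y on { '+' }

A FIRST/FIRST conflict occurs when two productions N → α and N → β for the same non-terminal have FIRST(α) ∩ FIRST(β) ≠ ∅ (with ε ∈ FIRST of a nullable right-hand side, so two nullable alternatives also conflict).

FIRST sets of the non-terminals at (or reachable through a nullable prefix from) the front of some alternative:
  FIRST(Y) = { '+', ',', 'a', 'y' }

Productions for B:
  B → Y B a: FIRST = { '+', ',', 'a', 'y' }
  B → y: FIRST = { 'y' }
Productions for Y:
  Y → ,: FIRST = { ',' }
  Y → a: FIRST = { 'a' }
  Y → Y , y: FIRST = { '+', ',', 'a', 'y' }
  Y → y Y a: FIRST = { 'y' }
  Y → + b Y: FIRST = { '+' }

Conflict for B: B → Y B a and B → y
  Overlap: { 'y' }
Conflict for Y: Y → , and Y → Y , y
  Overlap: { ',' }
Conflict for Y: Y → a and Y → Y , y
  Overlap: { 'a' }
Conflict for Y: Y → Y , y and Y → y Y a
  Overlap: { 'y' }
Conflict for Y: Y → Y , y and Y → + b Y
  Overlap: { '+' }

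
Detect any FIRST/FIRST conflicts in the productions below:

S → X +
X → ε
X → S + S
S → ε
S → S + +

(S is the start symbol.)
Yes. S → X '+' / S → S '+' '+' on { '+' }

FIRST sets of the non-terminals at (or reachable through a nullable prefix from) the front of some alternative:
  FIRST(X) = { '+', ε }
  FIRST(S) = { '+', ε }

Productions for S:
  S → X +: FIRST = { '+' }
  S → ε: FIRST = { ε }
  S → S + +: FIRST = { '+' }
Productions for X:
  X → ε: FIRST = { ε }
  X → S + S: FIRST = { '+' }

Conflict for S: S → X + and S → S + +
  Overlap: { '+' }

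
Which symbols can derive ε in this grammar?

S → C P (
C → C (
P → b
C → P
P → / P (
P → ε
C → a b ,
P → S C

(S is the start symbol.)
{ 'C', 'P' }

A non-terminal is nullable if it can derive ε (the empty string): either it has an ε-production, or it has a production whose right-hand side consists entirely of nullable non-terminals.

ε-productions: P → ε
So P is immediately nullable.
C → P: every symbol on the right is nullable, so C is nullable too.
No further non-terminal can be added: every production for the remaining non-terminals contains a terminal or a non-nullable non-terminal.
Nullable = { 'C', 'P' }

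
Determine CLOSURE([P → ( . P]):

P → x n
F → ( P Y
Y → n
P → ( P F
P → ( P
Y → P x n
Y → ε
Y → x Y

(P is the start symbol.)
To compute CLOSURE, for each item [A → α.Bβ] where B is a non-terminal, add [B → .γ] for all productions B → γ; repeat for the newly added items until nothing changes.

Start with: [P → ( . P]
  [P → ( . P] has the dot before P: add [P → . x n], [P → . ( P F], [P → . ( P]
No further items can be added.

CLOSURE = { [P → ( . P], [P → . ( P F], [P → . ( P], [P → . x n] }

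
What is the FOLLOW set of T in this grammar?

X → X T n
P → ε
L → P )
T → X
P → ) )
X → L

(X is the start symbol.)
To compute FOLLOW(T), find every occurrence of T on a right-hand side N → α T β: add FIRST(β) \ {ε}, and if β is empty or nullable also add FOLLOW(N). Iterate to a fixed point.

In X → X T n: T is followed by n, add FIRST(n) \ {ε} = { 'n' }

Taking the union: FOLLOW(T) = { 'n' }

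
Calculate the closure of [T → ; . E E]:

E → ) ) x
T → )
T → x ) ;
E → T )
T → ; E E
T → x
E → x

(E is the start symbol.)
{ [E → . ) ) x], [E → . T )], [E → . x], [T → . )], [T → . ; E E], [T → . x ) ;], [T → . x], [T → ; . E E] }

Start with: [T → ; . E E]
  [T → ; . E E] has the dot before E: add [E → . ) ) x], [E → . T )], [E → . x]
  [E → . T )] has the dot before T: add [T → . )], [T → . x ) ;], [T → . ; E E], [T → . x]
No further items can be added.

CLOSURE = { [E → . ) ) x], [E → . T )], [E → . x], [T → . )], [T → . ; E E], [T → . x ) ;], [T → . x], [T → ; . E E] }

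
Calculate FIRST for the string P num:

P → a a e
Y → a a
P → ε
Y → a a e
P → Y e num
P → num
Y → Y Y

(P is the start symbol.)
FIRST sets of the non-terminals involved (from the grammar, by fixed-point iteration):
  FIRST(P) = { 'a', 'num', ε }

To compute FIRST(P num), process the symbols left to right:
Symbol P is a non-terminal. Add FIRST(P) \ {ε} = { 'a', 'num' }
P is nullable (ε ∈ FIRST(P)), continue to the next symbol.
Symbol num is a terminal. Add 'num' and stop.
FIRST(P num) = { 'a', 'num' }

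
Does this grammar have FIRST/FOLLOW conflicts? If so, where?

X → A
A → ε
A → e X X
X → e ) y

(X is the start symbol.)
A FIRST/FOLLOW conflict occurs when a non-terminal N has a nullable alternative N → β (β ⇒* ε) and another alternative N → α with FIRST(α) ∩ FOLLOW(N) ≠ ∅: on such a lookahead the parser cannot decide between expanding α and letting N vanish via β.

Nullable non-terminals: A, X.
FIRST sets used below: FIRST(A) = { 'e', ε }

A: nullable alternative(s) A → ε; FOLLOW(A) = { $, 'e' }
  A → ε: FIRST \ {ε} = { } — this is the only nullable alternative, skip
  A → e X X: FIRST \ {ε} = { 'e' } — overlaps FOLLOW(A) on { 'e' }: CONFLICT

X: nullable alternative(s) X → A; FOLLOW(X) = { $, 'e' }
  X → A: FIRST \ {ε} = { 'e' } — this is the only nullable alternative, skip
  X → e ) y: FIRST \ {ε} = { 'e' } — overlaps FOLLOW(X) on { 'e' }: CONFLICT

So the grammar has 2 FIRST/FOLLOW conflicts (marked CONFLICT above).

Answer: Yes. X → e ')' y with FOLLOW(X) on { 'e' }; A → e X X with FOLLOW(A) on { 'e' }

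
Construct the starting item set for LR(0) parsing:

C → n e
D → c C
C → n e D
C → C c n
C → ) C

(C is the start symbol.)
{ [C → . ) C], [C → . C c n], [C → . n e D], [C → . n e], [C' → . C] }

First, augment the grammar with C' → C
I₀ = CLOSURE({ [C' → . C] }):
  [C' → . C] has the dot before C: add [C → . n e], [C → . n e D], [C → . C c n], [C → . ) C]
No further items can be added.

I₀ = { [C → . ) C], [C → . C c n], [C → . n e D], [C → . n e], [C' → . C] }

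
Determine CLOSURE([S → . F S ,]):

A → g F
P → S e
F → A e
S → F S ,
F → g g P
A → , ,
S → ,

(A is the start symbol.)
To compute CLOSURE, for each item [A → α.Bβ] where B is a non-terminal, add [B → .γ] for all productions B → γ; repeat for the newly added items until nothing changes.

Start with: [S → . F S ,]
  [S → . F S ,] has the dot before F: add [F → . A e], [F → . g g P]
  [F → . A e] has the dot before A: add [A → . g F], [A → . , ,]
No further items can be added.

CLOSURE = { [A → . , ,], [A → . g F], [F → . A e], [F → . g g P], [S → . F S ,] }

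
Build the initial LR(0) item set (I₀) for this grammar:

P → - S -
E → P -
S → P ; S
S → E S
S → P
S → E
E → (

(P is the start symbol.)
{ [P → . - S -], [P' → . P] }

First, augment the grammar with P' → P
I₀ = CLOSURE({ [P' → . P] }):
  [P' → . P] has the dot before P: add [P → . - S -]
No further items can be added.

I₀ = { [P → . - S -], [P' → . P] }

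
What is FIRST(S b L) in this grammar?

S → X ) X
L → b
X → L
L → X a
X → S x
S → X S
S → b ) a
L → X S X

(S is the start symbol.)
FIRST sets of the non-terminals involved (from the grammar, by fixed-point iteration):
  FIRST(S) = { 'b' }

To compute FIRST(S b L), process the symbols left to right:
Symbol S is a non-terminal. Add FIRST(S) \ {ε} = { 'b' }
S is not nullable (ε ∉ FIRST(S)), so stop here.
FIRST(S b L) = { 'b' }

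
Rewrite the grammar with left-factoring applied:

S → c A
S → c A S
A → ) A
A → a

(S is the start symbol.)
S → c A S'
S' → ε
S' → S
A → ) A
A → a

Left-factoring transforms A → αβ₁ | αβ₂ into A → αA' and A' → β₁ | β₂
(α is the longest common prefix among the alternatives). Repeat until
no nonterminal has two alternatives with a common prefix.

Round 1: S has alternatives sharing prefix 'c A'. Introduce S': S → c A S'
  Add: S' → ε
  Add: S' → S

No remaining common prefixes — done.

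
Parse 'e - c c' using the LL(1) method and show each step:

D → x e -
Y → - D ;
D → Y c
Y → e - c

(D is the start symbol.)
LL(1) parsing maintains a stack (initially the start symbol over $) and the input. At each step: if the stack top is a terminal, match it against the current input token; if it is a non-terminal N, replace it with the RHS of M[N, lookahead] (the unique production whose predict set contains the lookahead).

Stack is shown with the top on the left.

Stack      Input      Action
----------------------------
D $        e - c c $  output D → Y c
Y c $      e - c c $  output Y → e - c
e - c c $  e - c c $  match 'e'
- c c $    - c c $    match '-'
c c $      c c $      match 'c'
c $        c $        match 'c'
$          $          accept

The string is accepted.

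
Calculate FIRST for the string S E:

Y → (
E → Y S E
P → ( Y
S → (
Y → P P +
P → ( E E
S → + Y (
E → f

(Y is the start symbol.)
FIRST sets of the non-terminals involved (from the grammar, by fixed-point iteration):
  FIRST(S) = { '(', '+' }

To compute FIRST(S E), process the symbols left to right:
Symbol S is a non-terminal. Add FIRST(S) \ {ε} = { '(', '+' }
S is not nullable (ε ∉ FIRST(S)), so stop here.
FIRST(S E) = { '(', '+' }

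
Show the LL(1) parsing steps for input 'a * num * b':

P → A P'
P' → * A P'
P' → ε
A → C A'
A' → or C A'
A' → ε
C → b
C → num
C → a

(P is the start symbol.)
LL(1) parsing maintains a stack (initially the start symbol over $) and the input. At each step: if the stack top is a terminal, match it against the current input token; if it is a non-terminal N, replace it with the RHS of M[N, lookahead] (the unique production whose predict set contains the lookahead).

Stack is shown with the top on the left.

Stack        Input          Action
----------------------------------
P $          a * num * b $  output P → A P'
A P' $       a * num * b $  output A → C A'
C A' P' $    a * num * b $  output C → a
a A' P' $    a * num * b $  match 'a'
A' P' $      * num * b $    output A' → ε
P' $         * num * b $    output P' → * A P'
* A P' $     * num * b $    match '*'
A P' $       num * b $      output A → C A'
C A' P' $    num * b $      output C → num
num A' P' $  num * b $      match 'num'
A' P' $      * b $          output A' → ε
P' $         * b $          output P' → * A P'
* A P' $     * b $          match '*'
A P' $       b $            output A → C A'
C A' P' $    b $            output C → b
b A' P' $    b $            match 'b'
A' P' $      $              output A' → ε
P' $         $              output P' → ε
$            $              accept

The string is accepted.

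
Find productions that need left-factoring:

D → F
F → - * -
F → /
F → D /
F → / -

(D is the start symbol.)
Left-factoring is needed when two productions for the same non-terminal
share a common prefix on the right-hand side.

Productions for F:
  F → - * -
  F → /
  F → D /
  F → / -

Found common prefix '/' in productions for F

Answer: Yes, F has productions with common prefix '/'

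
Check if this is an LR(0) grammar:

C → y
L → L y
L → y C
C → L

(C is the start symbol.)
Augment with C' → C and build the canonical LR(0) collection (I0 = CLOSURE({[C' → . C]}), then GOTO on every symbol after a dot until no new states appear). It has 6 states:
  I0: { [C → . L], [C → . y], [C' → . C], [L → . L y], [L → . y C] }  — shift
  I1: { [C' → C .] }  — accept
  I2: { [C → L .], [L → L . y] }  — shift, reduce
  I3: { [C → . L], [C → . y], [C → y .], [L → . L y], [L → . y C], [L → y . C] }  — shift, reduce
  I4: { [L → y C .] }  — reduce
  I5: { [L → L y .] }  — reduce

Conflict in state I2:
  Shift-reduce conflict between [C → L .] and [L → L . y]
So the grammar is NOT LR(0).

Answer: No. Shift-reduce conflict between [C → L .] and [L → L . y]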